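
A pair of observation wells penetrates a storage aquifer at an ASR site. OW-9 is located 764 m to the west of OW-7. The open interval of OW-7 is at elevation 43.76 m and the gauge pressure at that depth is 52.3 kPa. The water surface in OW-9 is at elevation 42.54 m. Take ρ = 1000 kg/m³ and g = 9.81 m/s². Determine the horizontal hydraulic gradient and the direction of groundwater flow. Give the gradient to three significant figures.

i ≈ 0.00857; groundwater flows toward the west

Pressure head at OW-7: ψ = P/(ρg) = 52.3×1000 / (1000 × 9.81) = 5.33 m.
Total head at OW-7: h = z + ψ = 43.76 + 5.33 = 49.09 m.
Total head at OW-9: h = 42.54 m (water level in the piezometer is the total head).
Head difference: h(OW-7) − h(OW-9) = 49.09 − 42.54 = 6.55 m.
Hydraulic gradient: i = |Δh| / L = 6.55 / 764 = 0.00857.
Flow is from higher to lower head: from OW-7 toward OW-9, i.e. toward the west.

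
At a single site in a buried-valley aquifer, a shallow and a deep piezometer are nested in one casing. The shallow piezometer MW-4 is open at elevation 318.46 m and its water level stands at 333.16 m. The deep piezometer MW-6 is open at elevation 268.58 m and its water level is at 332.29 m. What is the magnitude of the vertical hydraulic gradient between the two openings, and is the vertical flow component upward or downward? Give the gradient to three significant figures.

Total head at MW-4: h = 333.16 m (water level in the standpipe).
Total head at MW-6: h = 332.29 m.
Δh = h(MW-4) − h(MW-6) = 333.16 − 332.29 = 0.87 m.
Vertical separation Δz = 318.46 − 268.58 = 49.88 m.
|i_v| = |Δh| / Δz = 0.87 / 49.88 = 0.0174.
Head is higher in the shallow piezometer, so vertical flow is downward (recharge condition).

|i_v| ≈ 0.0174; vertical flow is downward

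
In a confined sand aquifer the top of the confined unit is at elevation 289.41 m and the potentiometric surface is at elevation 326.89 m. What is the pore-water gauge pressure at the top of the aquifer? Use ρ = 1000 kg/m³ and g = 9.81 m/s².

P ≈ 368 kPa

Pressure head at the aquifer top: ψ = h − z = 326.89 − 289.41 = 37.48 m.
P = ρgψ = 1000 × 9.81 × 37.48 = 367679 Pa ≈ 368 kPa.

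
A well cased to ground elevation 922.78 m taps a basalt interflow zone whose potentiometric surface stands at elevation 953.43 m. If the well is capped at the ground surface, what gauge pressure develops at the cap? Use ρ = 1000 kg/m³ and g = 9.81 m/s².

Head above the cap: Δh = 953.43 − 922.78 = 30.65 m.
P = ρgΔh = 1000 × 9.81 × 30.65 = 300676 Pa ≈ 301 kPa.

P ≈ 301 kPa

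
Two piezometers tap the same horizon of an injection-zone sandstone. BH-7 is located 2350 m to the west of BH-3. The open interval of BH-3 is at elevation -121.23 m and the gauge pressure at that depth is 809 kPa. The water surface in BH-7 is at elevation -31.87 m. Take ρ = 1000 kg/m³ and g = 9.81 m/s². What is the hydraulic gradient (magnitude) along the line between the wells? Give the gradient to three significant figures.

Pressure head at BH-3: ψ = P/(ρg) = 809×1000 / (1000 × 9.81) = 82.47 m.
Total head at BH-3: h = z + ψ = -121.23 + 82.47 = -38.76 m.
Total head at BH-7: h = -31.87 m (water level in the piezometer is the total head).
Head difference: h(BH-3) − h(BH-7) = -38.76 − (-31.87) = -6.89 m.
Hydraulic gradient: i = |Δh| / L = 6.89 / 2350 = 0.00293.

i ≈ 0.00293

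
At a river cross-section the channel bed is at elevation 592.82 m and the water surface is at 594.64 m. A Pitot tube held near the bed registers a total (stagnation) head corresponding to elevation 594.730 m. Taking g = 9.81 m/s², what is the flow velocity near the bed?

Near the bed, under hydrostatic conditions, the piezometric head (z + ψ) equals the free-surface elevation, 594.64 m.
Velocity head = total − piezometric = 594.730 − 594.64 = 0.090 m.
v = √(2g·h_v) = √(2 × 9.81 × 0.090) = 1.33 m/s.

v ≈ 1.33 m/s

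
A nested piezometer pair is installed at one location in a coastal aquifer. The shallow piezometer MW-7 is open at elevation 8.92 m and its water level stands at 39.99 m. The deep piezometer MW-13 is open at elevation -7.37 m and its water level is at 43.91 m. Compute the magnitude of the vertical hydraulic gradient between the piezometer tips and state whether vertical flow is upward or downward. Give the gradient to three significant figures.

|i_v| ≈ 0.241; vertical flow is upward

Total head at MW-7: h = 39.99 m (water level in the standpipe).
Total head at MW-13: h = 43.91 m.
Δh = h(MW-7) − h(MW-13) = 39.99 − 43.91 = -3.92 m.
Vertical separation Δz = 8.92 − (-7.37) = 16.29 m.
|i_v| = |Δh| / Δz = 3.92 / 16.29 = 0.241.
Head is higher in the deep piezometer, so vertical flow is upward (discharge condition).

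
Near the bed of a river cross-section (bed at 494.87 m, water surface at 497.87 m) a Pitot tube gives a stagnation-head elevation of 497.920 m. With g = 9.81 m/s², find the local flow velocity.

Near the bed, under hydrostatic conditions, the piezometric head (z + ψ) equals the free-surface elevation, 497.87 m.
Velocity head = total − piezometric = 497.920 − 497.87 = 0.050 m.
v = √(2g·h_v) = √(2 × 9.81 × 0.050) = 0.990 m/s.

v ≈ 0.990 m/s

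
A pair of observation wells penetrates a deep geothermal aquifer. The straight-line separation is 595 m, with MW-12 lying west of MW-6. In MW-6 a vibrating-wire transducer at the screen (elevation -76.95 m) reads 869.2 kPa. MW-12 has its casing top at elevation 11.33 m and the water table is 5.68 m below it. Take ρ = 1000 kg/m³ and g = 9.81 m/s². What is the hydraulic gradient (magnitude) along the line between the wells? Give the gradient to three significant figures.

Pressure head at MW-6: ψ = P/(ρg) = 869.2×1000 / (1000 × 9.81) = 88.60 m.
Total head at MW-6: h = z + ψ = -76.95 + 88.60 = 11.65 m.
Total head at MW-12: h = 11.33 − 5.68 = 5.65 m.
Head difference: h(MW-6) − h(MW-12) = 11.65 − 5.65 = 6.00 m.
Hydraulic gradient: i = |Δh| / L = 6.00 / 595 = 0.0101.

i ≈ 0.0101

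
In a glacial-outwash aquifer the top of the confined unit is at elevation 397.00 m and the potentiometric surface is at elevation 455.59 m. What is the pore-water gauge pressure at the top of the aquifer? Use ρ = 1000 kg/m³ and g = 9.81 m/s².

Pressure head at the aquifer top: ψ = h − z = 455.59 − 397.00 = 58.59 m.
P = ρgψ = 1000 × 9.81 × 58.59 = 574768 Pa ≈ 575 kPa.

P ≈ 575 kPa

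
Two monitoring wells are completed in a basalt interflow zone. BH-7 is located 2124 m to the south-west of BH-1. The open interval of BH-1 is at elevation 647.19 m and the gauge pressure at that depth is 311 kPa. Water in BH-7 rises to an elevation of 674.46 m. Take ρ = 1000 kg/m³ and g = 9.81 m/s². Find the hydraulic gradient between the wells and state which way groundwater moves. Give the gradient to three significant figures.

i ≈ 0.00209; groundwater flows toward the south-west

Pressure head at BH-1: ψ = P/(ρg) = 311×1000 / (1000 × 9.81) = 31.70 m.
Total head at BH-1: h = z + ψ = 647.19 + 31.70 = 678.89 m.
Total head at BH-7: h = 674.46 m (water level in the piezometer is the total head).
Head difference: h(BH-1) − h(BH-7) = 678.89 − 674.46 = 4.43 m.
Hydraulic gradient: i = |Δh| / L = 4.43 / 2124 = 0.00209.
Flow is from higher to lower head: from BH-1 toward BH-7, i.e. toward the south-west.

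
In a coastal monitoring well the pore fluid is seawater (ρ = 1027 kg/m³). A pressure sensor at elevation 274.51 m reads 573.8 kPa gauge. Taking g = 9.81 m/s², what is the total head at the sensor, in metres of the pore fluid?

h ≈ 331.46 m

ψ = P/(ρg) = 573.8×1000 / (1027 × 9.81) = 56.95 m.
h = z + ψ = 274.51 + 56.95 = 331.46 m.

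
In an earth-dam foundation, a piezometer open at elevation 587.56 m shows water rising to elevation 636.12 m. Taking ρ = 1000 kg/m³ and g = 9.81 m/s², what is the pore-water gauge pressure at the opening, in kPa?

P ≈ 476 kPa

Pressure head ψ = h − z = 636.12 − 587.56 = 48.56 m.
P = ρgψ = 1000 × 9.81 × 48.56 = 476374 Pa ≈ 476 kPa.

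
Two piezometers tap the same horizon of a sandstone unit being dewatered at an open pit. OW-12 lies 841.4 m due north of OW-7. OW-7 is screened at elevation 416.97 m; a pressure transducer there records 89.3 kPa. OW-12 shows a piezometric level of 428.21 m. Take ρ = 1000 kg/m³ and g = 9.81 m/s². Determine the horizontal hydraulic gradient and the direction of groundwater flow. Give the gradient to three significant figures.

i ≈ 0.00254; groundwater flows toward the south

Pressure head at OW-7: ψ = P/(ρg) = 89.3×1000 / (1000 × 9.81) = 9.10 m.
Total head at OW-7: h = z + ψ = 416.97 + 9.10 = 426.07 m.
Total head at OW-12: h = 428.21 m (water level in the piezometer is the total head).
Head difference: h(OW-7) − h(OW-12) = 426.07 − 428.21 = -2.14 m.
Hydraulic gradient: i = |Δh| / L = 2.14 / 841.4 = 0.00254.
Flow is from higher to lower head: from OW-12 toward OW-7, i.e. toward the south.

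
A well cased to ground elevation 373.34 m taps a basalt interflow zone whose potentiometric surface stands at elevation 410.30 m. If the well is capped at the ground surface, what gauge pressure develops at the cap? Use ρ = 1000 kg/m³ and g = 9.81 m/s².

Head above the cap: Δh = 410.30 − 373.34 = 36.96 m.
P = ρgΔh = 1000 × 9.81 × 36.96 = 362578 Pa ≈ 363 kPa.

P ≈ 363 kPa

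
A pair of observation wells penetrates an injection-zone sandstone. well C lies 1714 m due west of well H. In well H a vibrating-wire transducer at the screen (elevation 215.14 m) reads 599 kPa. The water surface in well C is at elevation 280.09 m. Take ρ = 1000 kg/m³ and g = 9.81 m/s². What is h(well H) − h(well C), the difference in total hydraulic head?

Δh ≈ -3.89 m

Pressure head at well H: ψ = P/(ρg) = 599×1000 / (1000 × 9.81) = 61.06 m.
Total head at well H: h = z + ψ = 215.14 + 61.06 = 276.20 m.
Total head at well C: h = 280.09 m (water level in the piezometer is the total head).
Head difference: h(well H) − h(well C) = 276.20 − 280.09 = -3.89 m.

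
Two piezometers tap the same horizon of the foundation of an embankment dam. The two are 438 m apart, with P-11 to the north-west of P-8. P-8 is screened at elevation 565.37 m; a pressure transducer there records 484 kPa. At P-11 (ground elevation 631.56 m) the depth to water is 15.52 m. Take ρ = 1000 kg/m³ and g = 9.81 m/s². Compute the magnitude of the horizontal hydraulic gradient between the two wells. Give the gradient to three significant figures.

i ≈ 0.00304

Pressure head at P-8: ψ = P/(ρg) = 484×1000 / (1000 × 9.81) = 49.34 m.
Total head at P-8: h = z + ψ = 565.37 + 49.34 = 614.71 m.
Total head at P-11: h = 631.56 − 15.52 = 616.04 m.
Head difference: h(P-8) − h(P-11) = 614.71 − 616.04 = -1.33 m.
Hydraulic gradient: i = |Δh| / L = 1.33 / 438 = 0.00304.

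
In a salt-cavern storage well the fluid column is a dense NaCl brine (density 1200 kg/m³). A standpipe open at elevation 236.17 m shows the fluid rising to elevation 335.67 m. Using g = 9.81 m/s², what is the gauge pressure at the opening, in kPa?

P ≈ 1170 kPa

Pressure head ψ = h − z = 335.67 − 236.17 = 99.50 m.
P = ρgψ = 1200 × 9.81 × 99.50 = 1171314 Pa ≈ 1170 kPa.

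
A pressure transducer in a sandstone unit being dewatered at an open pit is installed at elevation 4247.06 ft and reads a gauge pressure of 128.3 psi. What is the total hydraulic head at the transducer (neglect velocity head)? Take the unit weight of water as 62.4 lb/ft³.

h ≈ 4543.14 ft

ψ = 144·P/γ = 144 × 128.3 / 62.4 = 296.08 ft.
h = z + ψ = 4247.06 + 296.08 = 4543.14 ft.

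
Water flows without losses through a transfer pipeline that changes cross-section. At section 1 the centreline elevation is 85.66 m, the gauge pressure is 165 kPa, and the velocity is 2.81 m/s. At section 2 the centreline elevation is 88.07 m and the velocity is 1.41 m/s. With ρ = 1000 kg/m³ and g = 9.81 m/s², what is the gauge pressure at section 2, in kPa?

Pressure head at 1: ψ₁ = P₁/(ρg) = 165×1000 / (1000 × 9.81) = 16.82 m.
Velocity heads: v₁²/2g = 2.81²/19.62 = 0.402 m; v₂²/2g = 1.41²/19.62 = 0.101 m.
Total head H = z₁ + ψ₁ + v₁²/2g = 85.66 + 16.82 + 0.402 = 102.88 m.
ψ₂ = H − z₂ − v₂²/2g = 102.88 − 88.07 − 0.101 = 14.71 m.
P₂ = ρgψ₂ = 1000 × 9.81 × 14.71 ≈ 144 kPa.

P₂ ≈ 144 kPa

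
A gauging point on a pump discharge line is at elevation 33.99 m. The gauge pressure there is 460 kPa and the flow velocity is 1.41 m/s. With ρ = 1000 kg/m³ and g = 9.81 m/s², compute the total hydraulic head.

h ≈ 80.98 m

Pressure head ψ = P/(ρg) = 460×1000 / (1000 × 9.81) = 46.89 m.
Velocity head = v²/(2g) = 1.41² / (2 × 9.81) = 0.101 m.
h = z + ψ + v²/(2g) = 33.99 + 46.89 + 0.101 = 80.98 m.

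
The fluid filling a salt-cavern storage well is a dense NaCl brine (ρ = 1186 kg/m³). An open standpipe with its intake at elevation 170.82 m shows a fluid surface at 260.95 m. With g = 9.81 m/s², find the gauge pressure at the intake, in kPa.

P ≈ 1050 kPa

Pressure head ψ = h − z = 260.95 − 170.82 = 90.13 m.
P = ρgψ = 1186 × 9.81 × 90.13 = 1048632 Pa ≈ 1050 kPa.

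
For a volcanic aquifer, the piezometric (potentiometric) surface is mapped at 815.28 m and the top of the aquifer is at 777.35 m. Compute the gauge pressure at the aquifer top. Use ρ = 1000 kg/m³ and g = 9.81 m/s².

P ≈ 372 kPa

Pressure head at the aquifer top: ψ = h − z = 815.28 − 777.35 = 37.93 m.
P = ρgψ = 1000 × 9.81 × 37.93 = 372093 Pa ≈ 372 kPa.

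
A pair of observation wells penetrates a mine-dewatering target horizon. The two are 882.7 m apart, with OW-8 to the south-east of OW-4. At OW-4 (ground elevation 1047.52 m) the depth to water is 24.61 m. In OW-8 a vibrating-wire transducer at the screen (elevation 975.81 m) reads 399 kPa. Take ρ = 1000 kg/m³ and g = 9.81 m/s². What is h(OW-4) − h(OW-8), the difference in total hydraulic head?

Total head at OW-4: h = 1047.52 − 24.61 = 1022.91 m.
Pressure head at OW-8: ψ = P/(ρg) = 399×1000 / (1000 × 9.81) = 40.67 m.
Total head at OW-8: h = z + ψ = 975.81 + 40.67 = 1016.48 m.
Head difference: h(OW-4) − h(OW-8) = 1022.91 − 1016.48 = 6.43 m.

Δh ≈ 6.43 m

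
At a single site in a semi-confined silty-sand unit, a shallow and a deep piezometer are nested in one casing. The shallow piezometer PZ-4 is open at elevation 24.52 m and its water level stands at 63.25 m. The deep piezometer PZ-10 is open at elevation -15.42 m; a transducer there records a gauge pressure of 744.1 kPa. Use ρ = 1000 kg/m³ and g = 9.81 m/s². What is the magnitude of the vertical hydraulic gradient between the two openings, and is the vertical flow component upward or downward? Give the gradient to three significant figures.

Total head at PZ-4: h = 63.25 m (water level in the standpipe).
Pressure head at PZ-10: ψ = P/(ρg) = 744.1×1000 / (1000 × 9.81) = 75.85 m.
Total head at PZ-10: h = z + ψ = -15.42 + 75.85 = 60.43 m.
Δh = h(PZ-4) − h(PZ-10) = 63.25 − 60.43 = 2.82 m.
Vertical separation Δz = 24.52 − (-15.42) = 39.94 m.
|i_v| = |Δh| / Δz = 2.82 / 39.94 = 0.0706.
Head is higher in the shallow piezometer, so vertical flow is downward (recharge condition).

|i_v| ≈ 0.0706; vertical flow is downward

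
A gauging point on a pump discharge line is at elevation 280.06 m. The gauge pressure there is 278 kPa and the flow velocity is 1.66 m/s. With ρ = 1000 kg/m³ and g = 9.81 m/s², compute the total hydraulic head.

h ≈ 308.54 m

Pressure head ψ = P/(ρg) = 278×1000 / (1000 × 9.81) = 28.34 m.
Velocity head = v²/(2g) = 1.66² / (2 × 9.81) = 0.140 m.
h = z + ψ + v²/(2g) = 280.06 + 28.34 + 0.140 = 308.54 m.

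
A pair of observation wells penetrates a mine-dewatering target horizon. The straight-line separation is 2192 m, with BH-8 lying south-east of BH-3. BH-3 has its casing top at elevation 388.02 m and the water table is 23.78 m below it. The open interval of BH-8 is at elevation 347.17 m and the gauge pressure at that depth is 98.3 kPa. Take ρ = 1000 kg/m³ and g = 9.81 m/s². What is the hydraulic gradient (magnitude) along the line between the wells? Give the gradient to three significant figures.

Total head at BH-3: h = 388.02 − 23.78 = 364.24 m.
Pressure head at BH-8: ψ = P/(ρg) = 98.3×1000 / (1000 × 9.81) = 10.02 m.
Total head at BH-8: h = z + ψ = 347.17 + 10.02 = 357.19 m.
Head difference: h(BH-3) − h(BH-8) = 364.24 − 357.19 = 7.05 m.
Hydraulic gradient: i = |Δh| / L = 7.05 / 2192 = 0.00322.

i ≈ 0.00322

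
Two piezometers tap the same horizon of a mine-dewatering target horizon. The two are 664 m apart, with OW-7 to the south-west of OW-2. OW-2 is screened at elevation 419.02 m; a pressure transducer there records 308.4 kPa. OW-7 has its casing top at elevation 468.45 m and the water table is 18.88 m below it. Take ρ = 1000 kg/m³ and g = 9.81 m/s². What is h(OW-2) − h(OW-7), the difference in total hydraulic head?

Δh ≈ 0.89 m

Pressure head at OW-2: ψ = P/(ρg) = 308.4×1000 / (1000 × 9.81) = 31.44 m.
Total head at OW-2: h = z + ψ = 419.02 + 31.44 = 450.46 m.
Total head at OW-7: h = 468.45 − 18.88 = 449.57 m.
Head difference: h(OW-2) − h(OW-7) = 450.46 − 449.57 = 0.89 m.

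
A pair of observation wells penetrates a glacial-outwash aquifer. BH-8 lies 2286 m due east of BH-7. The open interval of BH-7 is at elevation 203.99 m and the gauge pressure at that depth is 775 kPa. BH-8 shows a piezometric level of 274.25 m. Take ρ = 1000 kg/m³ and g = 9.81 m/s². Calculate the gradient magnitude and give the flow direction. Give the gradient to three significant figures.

i ≈ 0.00382; groundwater flows toward the east

Pressure head at BH-7: ψ = P/(ρg) = 775×1000 / (1000 × 9.81) = 79.00 m.
Total head at BH-7: h = z + ψ = 203.99 + 79.00 = 282.99 m.
Total head at BH-8: h = 274.25 m (water level in the piezometer is the total head).
Head difference: h(BH-7) − h(BH-8) = 282.99 − 274.25 = 8.74 m.
Hydraulic gradient: i = |Δh| / L = 8.74 / 2286 = 0.00382.
Flow is from higher to lower head: from BH-7 toward BH-8, i.e. toward the east.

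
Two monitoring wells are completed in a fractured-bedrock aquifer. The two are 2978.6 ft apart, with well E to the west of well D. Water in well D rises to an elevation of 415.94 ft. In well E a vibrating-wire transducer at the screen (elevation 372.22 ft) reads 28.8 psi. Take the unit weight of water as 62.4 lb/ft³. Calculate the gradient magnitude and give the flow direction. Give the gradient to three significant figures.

i ≈ 0.00763; groundwater flows toward the east

Total head at well D: h = 415.94 ft (water level in the piezometer is the total head).
Pressure head at well E: ψ = 144·P/γ = 144 × 28.8 / 62.4 = 66.46 ft.
Total head at well E: h = z + ψ = 372.22 + 66.46 = 438.68 ft.
Head difference: h(well D) − h(well E) = 415.94 − 438.68 = -22.74 ft.
Hydraulic gradient: i = |Δh| / L = 22.74 / 2978.6 = 0.00763.
Flow is from higher to lower head: from well E toward well D, i.e. toward the east.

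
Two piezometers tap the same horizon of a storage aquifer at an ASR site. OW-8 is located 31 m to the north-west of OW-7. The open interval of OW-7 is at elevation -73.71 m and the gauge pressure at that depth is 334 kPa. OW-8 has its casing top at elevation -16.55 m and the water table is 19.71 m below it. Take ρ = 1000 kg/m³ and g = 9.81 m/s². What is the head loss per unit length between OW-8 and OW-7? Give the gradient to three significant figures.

i ≈ 0.110 m/m

Pressure head at OW-7: ψ = P/(ρg) = 334×1000 / (1000 × 9.81) = 34.05 m.
Total head at OW-7: h = z + ψ = -73.71 + 34.05 = -39.66 m.
Total head at OW-8: h = -16.55 − 19.71 = -36.26 m.
Head difference: h(OW-7) − h(OW-8) = -39.66 − (-36.26) = -3.40 m.
Hydraulic gradient: i = |Δh| / L = 3.40 / 31 = 0.110.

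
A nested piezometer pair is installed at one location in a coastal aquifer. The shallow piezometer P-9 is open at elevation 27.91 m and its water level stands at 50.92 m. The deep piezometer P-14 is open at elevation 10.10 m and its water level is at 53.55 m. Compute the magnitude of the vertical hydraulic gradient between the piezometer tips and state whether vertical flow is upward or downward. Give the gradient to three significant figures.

|i_v| ≈ 0.148; vertical flow is upward

Total head at P-9: h = 50.92 m (water level in the standpipe).
Total head at P-14: h = 53.55 m.
Δh = h(P-9) − h(P-14) = 50.92 − 53.55 = -2.63 m.
Vertical separation Δz = 27.91 − 10.10 = 17.81 m.
|i_v| = |Δh| / Δz = 2.63 / 17.81 = 0.148.
Head is higher in the deep piezometer, so vertical flow is upward (discharge condition).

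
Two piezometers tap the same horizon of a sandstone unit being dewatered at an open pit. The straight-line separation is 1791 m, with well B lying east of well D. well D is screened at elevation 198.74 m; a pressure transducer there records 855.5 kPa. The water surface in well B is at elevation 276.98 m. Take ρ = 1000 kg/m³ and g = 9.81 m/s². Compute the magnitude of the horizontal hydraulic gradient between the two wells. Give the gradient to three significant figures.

i ≈ 0.00501

Pressure head at well D: ψ = P/(ρg) = 855.5×1000 / (1000 × 9.81) = 87.21 m.
Total head at well D: h = z + ψ = 198.74 + 87.21 = 285.95 m.
Total head at well B: h = 276.98 m (water level in the piezometer is the total head).
Head difference: h(well D) − h(well B) = 285.95 − 276.98 = 8.97 m.
Hydraulic gradient: i = |Δh| / L = 8.97 / 1791 = 0.00501.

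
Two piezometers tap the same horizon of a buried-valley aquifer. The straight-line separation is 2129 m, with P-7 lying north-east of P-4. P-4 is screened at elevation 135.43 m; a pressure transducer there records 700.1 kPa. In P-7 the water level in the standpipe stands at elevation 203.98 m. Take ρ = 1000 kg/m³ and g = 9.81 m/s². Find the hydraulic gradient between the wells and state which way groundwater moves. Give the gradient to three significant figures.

i ≈ 0.00132; groundwater flows toward the north-east

Pressure head at P-4: ψ = P/(ρg) = 700.1×1000 / (1000 × 9.81) = 71.37 m.
Total head at P-4: h = z + ψ = 135.43 + 71.37 = 206.80 m.
Total head at P-7: h = 203.98 m (water level in the piezometer is the total head).
Head difference: h(P-4) − h(P-7) = 206.80 − 203.98 = 2.82 m.
Hydraulic gradient: i = |Δh| / L = 2.82 / 2129 = 0.00132.
Flow is from higher to lower head: from P-4 toward P-7, i.e. toward the north-east.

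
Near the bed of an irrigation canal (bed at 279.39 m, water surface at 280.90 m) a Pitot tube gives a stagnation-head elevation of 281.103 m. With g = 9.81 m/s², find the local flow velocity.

v ≈ 2.00 m/s

Near the bed, under hydrostatic conditions, the piezometric head (z + ψ) equals the free-surface elevation, 280.90 m.
Velocity head = total − piezometric = 281.103 − 280.90 = 0.203 m.
v = √(2g·h_v) = √(2 × 9.81 × 0.203) = 2.00 m/s.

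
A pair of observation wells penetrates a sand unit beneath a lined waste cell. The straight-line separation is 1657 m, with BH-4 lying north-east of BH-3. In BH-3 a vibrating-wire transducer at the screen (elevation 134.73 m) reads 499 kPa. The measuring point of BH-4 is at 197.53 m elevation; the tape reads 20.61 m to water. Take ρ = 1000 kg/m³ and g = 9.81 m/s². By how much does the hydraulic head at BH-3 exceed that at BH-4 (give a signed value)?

Δh ≈ 8.68 m

Pressure head at BH-3: ψ = P/(ρg) = 499×1000 / (1000 × 9.81) = 50.87 m.
Total head at BH-3: h = z + ψ = 134.73 + 50.87 = 185.60 m.
Total head at BH-4: h = 197.53 − 20.61 = 176.92 m.
Head difference: h(BH-3) − h(BH-4) = 185.60 − 176.92 = 8.68 m.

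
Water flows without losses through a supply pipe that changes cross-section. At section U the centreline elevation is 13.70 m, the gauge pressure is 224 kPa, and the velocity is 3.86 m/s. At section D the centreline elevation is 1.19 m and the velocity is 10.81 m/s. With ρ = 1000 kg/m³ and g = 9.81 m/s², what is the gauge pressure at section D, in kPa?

Pressure head at U: ψ₁ = P₁/(ρg) = 224×1000 / (1000 × 9.81) = 22.83 m.
Velocity heads: v₁²/2g = 3.86²/19.62 = 0.759 m; v₂²/2g = 10.81²/19.62 = 5.956 m.
Total head H = z₁ + ψ₁ + v₁²/2g = 13.70 + 22.83 + 0.759 = 37.29 m.
ψ₂ = H − z₂ − v₂²/2g = 37.29 − 1.19 − 5.956 = 30.14 m.
P₂ = ρgψ₂ = 1000 × 9.81 × 30.14 ≈ 296 kPa.

P₂ ≈ 296 kPa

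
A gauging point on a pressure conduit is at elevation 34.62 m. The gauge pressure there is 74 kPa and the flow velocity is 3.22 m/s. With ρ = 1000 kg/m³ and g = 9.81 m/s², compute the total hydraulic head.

Pressure head ψ = P/(ρg) = 74×1000 / (1000 × 9.81) = 7.54 m.
Velocity head = v²/(2g) = 3.22² / (2 × 9.81) = 0.528 m.
h = z + ψ + v²/(2g) = 34.62 + 7.54 + 0.528 = 42.69 m.

h ≈ 42.69 m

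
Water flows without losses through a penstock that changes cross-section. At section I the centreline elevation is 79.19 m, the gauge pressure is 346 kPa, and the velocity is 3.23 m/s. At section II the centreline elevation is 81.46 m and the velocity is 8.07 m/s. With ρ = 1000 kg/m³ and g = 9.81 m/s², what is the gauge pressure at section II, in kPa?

Pressure head at I: ψ₁ = P₁/(ρg) = 346×1000 / (1000 × 9.81) = 35.27 m.
Velocity heads: v₁²/2g = 3.23²/19.62 = 0.532 m; v₂²/2g = 8.07²/19.62 = 3.319 m.
Total head H = z₁ + ψ₁ + v₁²/2g = 79.19 + 35.27 + 0.532 = 114.99 m.
ψ₂ = H − z₂ − v₂²/2g = 114.99 − 81.46 − 3.319 = 30.21 m.
P₂ = ρgψ₂ = 1000 × 9.81 × 30.21 ≈ 296 kPa.

P₂ ≈ 296 kPa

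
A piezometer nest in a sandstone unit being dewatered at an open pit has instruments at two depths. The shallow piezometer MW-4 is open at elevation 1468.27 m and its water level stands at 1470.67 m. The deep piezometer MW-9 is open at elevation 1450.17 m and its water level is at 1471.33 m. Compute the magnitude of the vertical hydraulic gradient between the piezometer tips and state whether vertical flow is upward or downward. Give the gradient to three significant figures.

Total head at MW-4: h = 1470.67 m (water level in the standpipe).
Total head at MW-9: h = 1471.33 m.
Δh = h(MW-4) − h(MW-9) = 1470.67 − 1471.33 = -0.66 m.
Vertical separation Δz = 1468.27 − 1450.17 = 18.10 m.
|i_v| = |Δh| / Δz = 0.66 / 18.10 = 0.0365.
Head is higher in the deep piezometer, so vertical flow is upward (discharge condition).

|i_v| ≈ 0.0365; vertical flow is upward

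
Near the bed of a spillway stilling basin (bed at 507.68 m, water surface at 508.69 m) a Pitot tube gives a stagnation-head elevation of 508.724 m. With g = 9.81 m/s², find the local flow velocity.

Near the bed, under hydrostatic conditions, the piezometric head (z + ψ) equals the free-surface elevation, 508.69 m.
Velocity head = total − piezometric = 508.724 − 508.69 = 0.034 m.
v = √(2g·h_v) = √(2 × 9.81 × 0.034) = 0.817 m/s.

v ≈ 0.817 m/s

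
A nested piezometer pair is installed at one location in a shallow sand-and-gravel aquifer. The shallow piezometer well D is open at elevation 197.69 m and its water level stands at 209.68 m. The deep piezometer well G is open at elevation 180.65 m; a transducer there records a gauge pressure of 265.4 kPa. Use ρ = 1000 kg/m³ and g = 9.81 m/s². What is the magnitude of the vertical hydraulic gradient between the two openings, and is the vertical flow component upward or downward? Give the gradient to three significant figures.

|i_v| ≈ 0.116; vertical flow is downward

Total head at well D: h = 209.68 m (water level in the standpipe).
Pressure head at well G: ψ = P/(ρg) = 265.4×1000 / (1000 × 9.81) = 27.05 m.
Total head at well G: h = z + ψ = 180.65 + 27.05 = 207.70 m.
Δh = h(well D) − h(well G) = 209.68 − 207.70 = 1.98 m.
Vertical separation Δz = 197.69 − 180.65 = 17.04 m.
|i_v| = |Δh| / Δz = 1.98 / 17.04 = 0.116.
Head is higher in the shallow piezometer, so vertical flow is downward (recharge condition).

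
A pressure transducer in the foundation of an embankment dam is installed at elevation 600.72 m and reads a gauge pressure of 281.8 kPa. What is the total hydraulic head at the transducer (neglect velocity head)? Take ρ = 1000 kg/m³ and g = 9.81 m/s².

h ≈ 629.45 m

ψ = P/(ρg) = 281.8×1000 / (1000 × 9.81) = 28.73 m.
h = z + ψ = 600.72 + 28.73 = 629.45 m.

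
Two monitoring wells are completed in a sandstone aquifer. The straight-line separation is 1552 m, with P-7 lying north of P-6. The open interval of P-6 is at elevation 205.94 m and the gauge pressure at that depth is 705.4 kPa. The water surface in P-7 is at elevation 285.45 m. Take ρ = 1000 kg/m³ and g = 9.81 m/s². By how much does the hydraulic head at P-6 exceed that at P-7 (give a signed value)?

Δh ≈ -7.60 m

Pressure head at P-6: ψ = P/(ρg) = 705.4×1000 / (1000 × 9.81) = 71.91 m.
Total head at P-6: h = z + ψ = 205.94 + 71.91 = 277.85 m.
Total head at P-7: h = 285.45 m (water level in the piezometer is the total head).
Head difference: h(P-6) − h(P-7) = 277.85 − 285.45 = -7.60 m.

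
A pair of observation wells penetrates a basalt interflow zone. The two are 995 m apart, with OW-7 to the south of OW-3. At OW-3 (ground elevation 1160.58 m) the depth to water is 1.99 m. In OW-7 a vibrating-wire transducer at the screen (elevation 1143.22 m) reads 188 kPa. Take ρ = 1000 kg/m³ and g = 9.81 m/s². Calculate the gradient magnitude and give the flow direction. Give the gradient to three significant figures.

i ≈ 0.00381; groundwater flows toward the north

Total head at OW-3: h = 1160.58 − 1.99 = 1158.59 m.
Pressure head at OW-7: ψ = P/(ρg) = 188×1000 / (1000 × 9.81) = 19.16 m.
Total head at OW-7: h = z + ψ = 1143.22 + 19.16 = 1162.38 m.
Head difference: h(OW-3) − h(OW-7) = 1158.59 − 1162.38 = -3.79 m.
Hydraulic gradient: i = |Δh| / L = 3.79 / 995 = 0.00381.
Flow is from higher to lower head: from OW-7 toward OW-3, i.e. toward the north.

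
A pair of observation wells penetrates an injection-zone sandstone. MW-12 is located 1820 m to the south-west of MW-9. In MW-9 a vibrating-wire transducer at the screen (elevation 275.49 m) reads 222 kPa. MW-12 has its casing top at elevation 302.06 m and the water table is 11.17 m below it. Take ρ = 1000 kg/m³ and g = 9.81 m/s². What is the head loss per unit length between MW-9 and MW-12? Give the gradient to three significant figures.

Pressure head at MW-9: ψ = P/(ρg) = 222×1000 / (1000 × 9.81) = 22.63 m.
Total head at MW-9: h = z + ψ = 275.49 + 22.63 = 298.12 m.
Total head at MW-12: h = 302.06 − 11.17 = 290.89 m.
Head difference: h(MW-9) − h(MW-12) = 298.12 − 290.89 = 7.23 m.
Hydraulic gradient: i = |Δh| / L = 7.23 / 1820 = 0.00397.

i ≈ 0.00397 m/m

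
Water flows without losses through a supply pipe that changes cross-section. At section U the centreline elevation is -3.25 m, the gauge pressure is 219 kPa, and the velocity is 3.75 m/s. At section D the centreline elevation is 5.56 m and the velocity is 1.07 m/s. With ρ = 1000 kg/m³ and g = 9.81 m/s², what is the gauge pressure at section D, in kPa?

Pressure head at U: ψ₁ = P₁/(ρg) = 219×1000 / (1000 × 9.81) = 22.32 m.
Velocity heads: v₁²/2g = 3.75²/19.62 = 0.717 m; v₂²/2g = 1.07²/19.62 = 0.058 m.
Total head H = z₁ + ψ₁ + v₁²/2g = -3.25 + 22.32 + 0.717 = 19.79 m.
ψ₂ = H − z₂ − v₂²/2g = 19.79 − 5.56 − 0.058 = 14.17 m.
P₂ = ρgψ₂ = 1000 × 9.81 × 14.17 ≈ 139 kPa.

P₂ ≈ 139 kPa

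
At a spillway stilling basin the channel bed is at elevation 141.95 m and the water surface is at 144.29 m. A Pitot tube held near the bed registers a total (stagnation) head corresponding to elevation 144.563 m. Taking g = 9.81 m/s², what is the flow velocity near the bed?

v ≈ 2.31 m/s

Near the bed, under hydrostatic conditions, the piezometric head (z + ψ) equals the free-surface elevation, 144.29 m.
Velocity head = total − piezometric = 144.563 − 144.29 = 0.273 m.
v = √(2g·h_v) = √(2 × 9.81 × 0.273) = 2.31 m/s.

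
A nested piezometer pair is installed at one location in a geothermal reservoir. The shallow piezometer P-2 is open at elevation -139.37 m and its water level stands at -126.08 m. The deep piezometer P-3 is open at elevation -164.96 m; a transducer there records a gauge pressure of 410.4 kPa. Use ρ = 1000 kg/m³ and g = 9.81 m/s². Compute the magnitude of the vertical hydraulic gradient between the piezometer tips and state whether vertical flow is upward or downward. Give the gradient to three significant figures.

|i_v| ≈ 0.115; vertical flow is upward

Total head at P-2: h = -126.08 m (water level in the standpipe).
Pressure head at P-3: ψ = P/(ρg) = 410.4×1000 / (1000 × 9.81) = 41.83 m.
Total head at P-3: h = z + ψ = -164.96 + 41.83 = -123.13 m.
Δh = h(P-2) − h(P-3) = -126.08 − (-123.13) = -2.95 m.
Vertical separation Δz = -139.37 − (-164.96) = 25.59 m.
|i_v| = |Δh| / Δz = 2.95 / 25.59 = 0.115.
Head is higher in the deep piezometer, so vertical flow is upward (discharge condition).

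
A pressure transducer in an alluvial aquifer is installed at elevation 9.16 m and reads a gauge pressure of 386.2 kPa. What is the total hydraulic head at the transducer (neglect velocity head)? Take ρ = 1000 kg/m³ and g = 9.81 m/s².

h ≈ 48.53 m

ψ = P/(ρg) = 386.2×1000 / (1000 × 9.81) = 39.37 m.
h = z + ψ = 9.16 + 39.37 = 48.53 m.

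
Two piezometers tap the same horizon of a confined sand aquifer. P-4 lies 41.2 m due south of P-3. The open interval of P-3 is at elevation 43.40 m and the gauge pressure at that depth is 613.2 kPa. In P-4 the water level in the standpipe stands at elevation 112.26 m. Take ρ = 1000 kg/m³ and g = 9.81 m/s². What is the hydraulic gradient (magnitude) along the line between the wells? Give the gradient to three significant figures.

Pressure head at P-3: ψ = P/(ρg) = 613.2×1000 / (1000 × 9.81) = 62.51 m.
Total head at P-3: h = z + ψ = 43.40 + 62.51 = 105.91 m.
Total head at P-4: h = 112.26 m (water level in the piezometer is the total head).
Head difference: h(P-3) − h(P-4) = 105.91 − 112.26 = -6.35 m.
Hydraulic gradient: i = |Δh| / L = 6.35 / 41.2 = 0.154.

i ≈ 0.154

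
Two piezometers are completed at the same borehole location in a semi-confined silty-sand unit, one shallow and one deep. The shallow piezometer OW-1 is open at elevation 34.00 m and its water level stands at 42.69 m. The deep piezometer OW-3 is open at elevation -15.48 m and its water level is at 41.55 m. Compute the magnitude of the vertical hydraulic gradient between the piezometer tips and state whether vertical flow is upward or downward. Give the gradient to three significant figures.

Total head at OW-1: h = 42.69 m (water level in the standpipe).
Total head at OW-3: h = 41.55 m.
Δh = h(OW-1) − h(OW-3) = 42.69 − 41.55 = 1.14 m.
Vertical separation Δz = 34.00 − (-15.48) = 49.48 m.
|i_v| = |Δh| / Δz = 1.14 / 49.48 = 0.0230.
Head is higher in the shallow piezometer, so vertical flow is downward (recharge condition).

|i_v| ≈ 0.0230; vertical flow is downward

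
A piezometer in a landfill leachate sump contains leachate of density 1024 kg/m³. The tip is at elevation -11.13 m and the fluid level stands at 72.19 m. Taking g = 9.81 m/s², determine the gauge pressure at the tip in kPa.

P ≈ 837 kPa

Pressure head ψ = h − z = 72.19 − (-11.13) = 83.32 m.
P = ρgψ = 1024 × 9.81 × 83.32 = 836986 Pa ≈ 837 kPa.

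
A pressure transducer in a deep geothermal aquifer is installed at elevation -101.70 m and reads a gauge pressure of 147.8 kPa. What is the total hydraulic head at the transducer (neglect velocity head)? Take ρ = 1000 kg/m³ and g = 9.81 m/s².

ψ = P/(ρg) = 147.8×1000 / (1000 × 9.81) = 15.07 m.
h = z + ψ = -101.70 + 15.07 = -86.63 m.

h ≈ -86.63 m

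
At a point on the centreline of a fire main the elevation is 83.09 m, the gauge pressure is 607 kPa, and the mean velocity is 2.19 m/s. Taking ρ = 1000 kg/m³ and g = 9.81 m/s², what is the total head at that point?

h ≈ 145.21 m

Pressure head ψ = P/(ρg) = 607×1000 / (1000 × 9.81) = 61.88 m.
Velocity head = v²/(2g) = 2.19² / (2 × 9.81) = 0.244 m.
h = z + ψ + v²/(2g) = 83.09 + 61.88 + 0.244 = 145.21 m.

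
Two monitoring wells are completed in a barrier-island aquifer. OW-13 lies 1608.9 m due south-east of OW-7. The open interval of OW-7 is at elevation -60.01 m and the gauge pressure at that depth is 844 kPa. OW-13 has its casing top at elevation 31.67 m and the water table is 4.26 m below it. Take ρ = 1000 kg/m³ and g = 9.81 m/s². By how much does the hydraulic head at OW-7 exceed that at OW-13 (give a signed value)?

Pressure head at OW-7: ψ = P/(ρg) = 844×1000 / (1000 × 9.81) = 86.03 m.
Total head at OW-7: h = z + ψ = -60.01 + 86.03 = 26.02 m.
Total head at OW-13: h = 31.67 − 4.26 = 27.41 m.
Head difference: h(OW-7) − h(OW-13) = 26.02 − 27.41 = -1.39 m.

Δh ≈ -1.39 m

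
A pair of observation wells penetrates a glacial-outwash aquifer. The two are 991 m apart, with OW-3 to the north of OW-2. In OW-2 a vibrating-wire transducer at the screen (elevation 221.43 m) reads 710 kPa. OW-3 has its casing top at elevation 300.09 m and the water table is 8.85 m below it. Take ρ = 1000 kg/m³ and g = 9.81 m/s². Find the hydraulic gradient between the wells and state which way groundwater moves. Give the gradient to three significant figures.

i ≈ 0.00259; groundwater flows toward the north

Pressure head at OW-2: ψ = P/(ρg) = 710×1000 / (1000 × 9.81) = 72.38 m.
Total head at OW-2: h = z + ψ = 221.43 + 72.38 = 293.81 m.
Total head at OW-3: h = 300.09 − 8.85 = 291.24 m.
Head difference: h(OW-2) − h(OW-3) = 293.81 − 291.24 = 2.57 m.
Hydraulic gradient: i = |Δh| / L = 2.57 / 991 = 0.00259.
Flow is from higher to lower head: from OW-2 toward OW-3, i.e. toward the north.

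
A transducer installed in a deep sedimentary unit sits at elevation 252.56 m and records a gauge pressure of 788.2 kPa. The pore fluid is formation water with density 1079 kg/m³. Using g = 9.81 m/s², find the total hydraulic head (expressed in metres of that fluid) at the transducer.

h ≈ 327.02 m

ψ = P/(ρg) = 788.2×1000 / (1079 × 9.81) = 74.46 m.
h = z + ψ = 252.56 + 74.46 = 327.02 m.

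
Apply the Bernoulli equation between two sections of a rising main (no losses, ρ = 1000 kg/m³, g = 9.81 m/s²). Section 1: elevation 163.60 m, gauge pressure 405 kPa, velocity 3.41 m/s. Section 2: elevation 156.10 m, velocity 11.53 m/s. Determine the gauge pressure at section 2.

Pressure head at 1: ψ₁ = P₁/(ρg) = 405×1000 / (1000 × 9.81) = 41.28 m.
Velocity heads: v₁²/2g = 3.41²/19.62 = 0.593 m; v₂²/2g = 11.53²/19.62 = 6.776 m.
Total head H = z₁ + ψ₁ + v₁²/2g = 163.60 + 41.28 + 0.593 = 205.47 m.
ψ₂ = H − z₂ − v₂²/2g = 205.47 − 156.10 − 6.776 = 42.59 m.
P₂ = ρgψ₂ = 1000 × 9.81 × 42.59 ≈ 418 kPa.

P₂ ≈ 418 kPa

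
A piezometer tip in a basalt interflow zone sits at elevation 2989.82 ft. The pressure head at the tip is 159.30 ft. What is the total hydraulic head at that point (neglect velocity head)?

h ≈ 3149.12 ft

h = z + ψ = 2989.82 + 159.30 = 3149.12 ft.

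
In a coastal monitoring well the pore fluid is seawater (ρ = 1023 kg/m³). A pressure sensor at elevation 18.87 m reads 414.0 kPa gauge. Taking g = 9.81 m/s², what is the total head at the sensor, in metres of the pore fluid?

ψ = P/(ρg) = 414.0×1000 / (1023 × 9.81) = 41.25 m.
h = z + ψ = 18.87 + 41.25 = 60.12 m.

h ≈ 60.12 m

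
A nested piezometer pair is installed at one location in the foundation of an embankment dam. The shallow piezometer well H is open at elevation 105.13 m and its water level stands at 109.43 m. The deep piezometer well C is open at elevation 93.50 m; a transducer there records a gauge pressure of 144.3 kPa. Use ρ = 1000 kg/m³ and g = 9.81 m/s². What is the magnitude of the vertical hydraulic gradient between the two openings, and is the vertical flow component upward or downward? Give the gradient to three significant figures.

|i_v| ≈ 0.105; vertical flow is downward

Total head at well H: h = 109.43 m (water level in the standpipe).
Pressure head at well C: ψ = P/(ρg) = 144.3×1000 / (1000 × 9.81) = 14.71 m.
Total head at well C: h = z + ψ = 93.50 + 14.71 = 108.21 m.
Δh = h(well H) − h(well C) = 109.43 − 108.21 = 1.22 m.
Vertical separation Δz = 105.13 − 93.50 = 11.63 m.
|i_v| = |Δh| / Δz = 1.22 / 11.63 = 0.105.
Head is higher in the shallow piezometer, so vertical flow is downward (recharge condition).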